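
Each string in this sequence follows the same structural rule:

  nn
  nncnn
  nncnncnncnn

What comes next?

nncnncnncnncnncnncnncnn

s(k+1) = s(k)·c·s(k) — each term doubles the last with 'c' between the halves.
One more doubling of nncnncnncnn gives the answer.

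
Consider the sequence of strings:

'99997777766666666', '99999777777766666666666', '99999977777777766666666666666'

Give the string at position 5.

99999999777777777777766666666666666666666

Term n consists of n+2 9's, followed by 2n+1 7's, followed by 3n+2 6's, where the shown terms are n = 2, 3, 4.
At n = 6 the blocks have lengths 8, 13, 20.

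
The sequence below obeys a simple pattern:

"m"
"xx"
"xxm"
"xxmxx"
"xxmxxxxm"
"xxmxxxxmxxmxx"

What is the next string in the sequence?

From term 3 onward, concatenate the last term with the second-to-last: xx·m = xxm, xxm·xx = xxmxx, …
Continuing: xxmxxxxmxxmxx · xxmxxxxm gives term 7.

xxmxxxxmxxmxxxxmxxxxm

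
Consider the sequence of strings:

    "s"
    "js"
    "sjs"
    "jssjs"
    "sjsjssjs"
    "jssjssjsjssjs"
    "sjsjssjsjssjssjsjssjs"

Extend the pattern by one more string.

This is a Fibonacci-style word recurrence s(k) = s(k−2)·s(k−1): e.g. s·js = sjs.
The next term joins jssjssjsjssjs and sjsjssjsjssjssjsjssjs.

jssjssjsjssjssjsjssjsjssjssjsjssjs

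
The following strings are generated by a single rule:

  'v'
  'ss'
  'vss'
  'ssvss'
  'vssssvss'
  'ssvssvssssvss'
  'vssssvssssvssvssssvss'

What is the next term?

ssvssvssssvssvssssvssssvssvssssvss

From term 3 onward, concatenate the second-to-last term with the last: v·ss = vss, ss·vss = ssvss, …
The next term joins ssvssvssssvss and vssssvssssvssvssssvss.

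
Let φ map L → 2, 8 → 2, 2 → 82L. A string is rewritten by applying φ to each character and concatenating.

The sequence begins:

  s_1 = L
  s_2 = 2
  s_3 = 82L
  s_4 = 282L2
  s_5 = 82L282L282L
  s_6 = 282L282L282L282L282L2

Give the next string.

82L282L282L282L282L282L282L282L282L282L282L

Applying the rule to each of the 21 symbols of 282L282L282L282L282L2 gives the pieces 82L 2 82L 2 82L 2 82L 2 82L 2 82L 2 82L 2 82L 2 82L 2 82L 2 82L, which concatenate to the answer.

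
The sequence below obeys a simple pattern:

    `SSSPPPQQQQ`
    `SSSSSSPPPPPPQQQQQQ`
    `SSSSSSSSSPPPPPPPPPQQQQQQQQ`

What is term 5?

Each string has the form S^{3n} P^{3n} Q^{2n+2} (n = 1, 2, …).
For term 5, n = 5, so the run lengths are 15, 15, 12.

SSSSSSSSSSSSSSSPPPPPPPPPPPPPPPQQQQQQQQQQQQ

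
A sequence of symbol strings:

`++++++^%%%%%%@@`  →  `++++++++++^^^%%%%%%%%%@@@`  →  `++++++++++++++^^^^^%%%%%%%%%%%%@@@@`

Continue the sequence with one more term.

The n-th term is 4n+2 +'s then 2n-1 ^'s then 3n+3 %'s then n+1 @'s (n = 1, 2, …).
For the next term, n = 4, so the run lengths are 18, 7, 15, 5.

++++++++++++++++++^^^^^^^%%%%%%%%%%%%%%%@@@@@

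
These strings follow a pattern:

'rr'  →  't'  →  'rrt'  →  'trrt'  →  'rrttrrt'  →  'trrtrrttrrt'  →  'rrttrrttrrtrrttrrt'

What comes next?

This is a Fibonacci-style word recurrence s(k) = s(k−2)·s(k−1): e.g. rr·t = rrt.
Continuing: trrtrrttrrt · rrttrrttrrtrrttrrt gives term 8.

trrtrrttrrtrrttrrttrrtrrttrrt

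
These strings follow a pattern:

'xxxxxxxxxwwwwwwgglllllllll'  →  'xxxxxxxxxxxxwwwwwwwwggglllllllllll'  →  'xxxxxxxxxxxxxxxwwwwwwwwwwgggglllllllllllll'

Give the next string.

Term n consists of 3n x's, followed by 2n w's, followed by n-1 g's, followed by 2n+3 l's, where the shown terms are n = 3, 4, 5.
At n = 6 the blocks have lengths 18, 12, 5, 15.

xxxxxxxxxxxxxxxxxxwwwwwwwwwwwwggggglllllllllllllll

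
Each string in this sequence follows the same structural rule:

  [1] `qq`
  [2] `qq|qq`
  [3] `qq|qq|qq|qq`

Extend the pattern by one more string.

qq|qq|qq|qq|qq|qq|qq|qq

s(k+1) = s(k)·|·s(k) — each term doubles the last with '|' between the halves.
One more doubling of qq|qq|qq|qq gives the answer.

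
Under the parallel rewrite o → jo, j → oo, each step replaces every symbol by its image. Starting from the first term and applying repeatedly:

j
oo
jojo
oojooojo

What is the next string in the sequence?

Expanding oojooojo: o→jo, o→jo, j→oo, o→jo, o→jo, o→jo, j→oo, o→jo. Concatenated: jo jo oo jo jo jo oo jo.

jojooojojojooojo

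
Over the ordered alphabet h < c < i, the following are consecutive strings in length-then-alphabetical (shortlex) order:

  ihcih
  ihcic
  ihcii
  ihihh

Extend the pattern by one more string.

ihihc

Find the rightmost character of ihihh below i, bump it to the next letter, and reset everything to its right to h.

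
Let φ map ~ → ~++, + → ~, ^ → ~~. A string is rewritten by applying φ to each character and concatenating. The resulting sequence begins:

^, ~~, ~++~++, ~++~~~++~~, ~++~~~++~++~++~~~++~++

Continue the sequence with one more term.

~++~~~++~++~++~~~++~~~++~~~++~++~++~~~++~~

φ(~++~~~++~++~++~~~++~++) expands symbol-by-symbol to ~++ ~ ~ ~++ ~++ ~++ ~ ~ ~++ ~ ~ ~++ ~ ~ ~++ ~++ ~++ ~ ~ ~++ ~ ~; joining the 22 pieces gives the next term.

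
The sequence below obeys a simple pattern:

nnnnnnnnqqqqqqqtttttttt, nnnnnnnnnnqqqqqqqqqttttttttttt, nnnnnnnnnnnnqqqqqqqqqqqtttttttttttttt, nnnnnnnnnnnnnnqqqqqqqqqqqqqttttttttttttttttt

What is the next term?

nnnnnnnnnnnnnnnnqqqqqqqqqqqqqqqtttttttttttttttttttt

The n-th term is 2n+2 n's then 2n+1 q's then 3n-1 t's, where the shown terms are n = 3, 4, 5, 6.
At n = 7 the blocks have lengths 16, 15, 20.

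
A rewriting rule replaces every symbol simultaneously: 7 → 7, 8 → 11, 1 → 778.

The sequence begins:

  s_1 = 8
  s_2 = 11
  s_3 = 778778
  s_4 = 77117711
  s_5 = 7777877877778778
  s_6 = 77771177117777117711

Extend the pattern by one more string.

777777877877778778777777877877778778

Replace each of the 20 characters of 77771177117777117711 in place — 7 7 7 7 778 778 7 7 778 778 7 7 7 7 778 778 7 7 778 778 — and concatenate.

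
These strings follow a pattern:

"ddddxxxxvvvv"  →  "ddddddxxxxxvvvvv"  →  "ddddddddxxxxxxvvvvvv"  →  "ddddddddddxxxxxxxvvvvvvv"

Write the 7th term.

ddddddddddddddddxxxxxxxxxxvvvvvvvvvv

Term n consists of 2n d's, followed by n+2 x's, followed by n+2 v's, where the shown terms are n = 2, 3, 4, 5.
At n = 8 the blocks have lengths 16, 10, 10.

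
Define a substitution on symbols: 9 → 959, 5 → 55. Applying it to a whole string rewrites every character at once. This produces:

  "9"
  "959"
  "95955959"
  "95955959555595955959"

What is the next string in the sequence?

959559595555959559595555555595955959555595955959

φ(95955959555595955959) expands symbol-by-symbol to 959 55 959 55 55 959 55 959 55 55 55 55 959 55 959 55 55 959 55 959; joining the 20 pieces gives the next term.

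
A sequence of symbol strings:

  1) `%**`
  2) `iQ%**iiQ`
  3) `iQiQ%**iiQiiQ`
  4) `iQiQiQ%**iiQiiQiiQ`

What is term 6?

iQiQiQiQiQ%**iiQiiQiiQiiQiiQ

s(k+1) = iQ·s(k)·iiQ, so each term gains iQ as a prefix and iiQ as a suffix.
From iQiQiQ%**iiQiiQiiQ, 2 further steps: iQiQiQ%**iiQiiQiiQ → iQiQiQiQ%**iiQiiQiiQiiQ → (answer).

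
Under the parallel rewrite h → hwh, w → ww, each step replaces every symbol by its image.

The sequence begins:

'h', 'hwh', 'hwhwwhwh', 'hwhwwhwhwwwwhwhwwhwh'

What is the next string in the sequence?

Rewriting the 20 symbols of hwhwwhwhwwwwhwhwwhwh one by one yields hwh ww hwh ww ww hwh ww hwh ww ww ww ww hwh ww hwh ww ww hwh ww hwh; concatenated:

hwhwwhwhwwwwhwhwwhwhwwwwwwwwhwhwwhwhwwwwhwhwwhwh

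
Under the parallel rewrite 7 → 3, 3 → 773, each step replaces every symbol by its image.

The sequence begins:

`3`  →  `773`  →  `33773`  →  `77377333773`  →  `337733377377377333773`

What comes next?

Applying the rule to each of the 21 symbols of 337733377377377333773 gives the pieces 773 773 3 3 773 773 773 3 3 773 3 3 773 3 3 773 773 773 3 3 773, which concatenate to the answer.

7737733377377377333773337733377377377333773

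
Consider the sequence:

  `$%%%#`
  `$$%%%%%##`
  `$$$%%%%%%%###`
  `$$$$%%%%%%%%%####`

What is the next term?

$$$$$%%%%%%%%%%%#####

The n-th term is n $'s then 2n+1 %'s then n #'s (n = 1, 2, …).
Setting n = 5 gives 5, 11, 5 characters in each block.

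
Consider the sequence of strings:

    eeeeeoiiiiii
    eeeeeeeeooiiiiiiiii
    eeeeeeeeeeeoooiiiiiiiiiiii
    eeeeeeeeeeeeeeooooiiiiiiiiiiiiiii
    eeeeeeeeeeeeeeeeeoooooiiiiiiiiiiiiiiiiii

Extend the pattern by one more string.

eeeeeeeeeeeeeeeeeeeeooooooiiiiiiiiiiiiiiiiiiiii

Each string has the form e^{3n-1} o^{n-1} i^{3n}, where the shown terms are n = 2, 3, 4, 5, 6.
At n = 7 the blocks have lengths 20, 6, 21.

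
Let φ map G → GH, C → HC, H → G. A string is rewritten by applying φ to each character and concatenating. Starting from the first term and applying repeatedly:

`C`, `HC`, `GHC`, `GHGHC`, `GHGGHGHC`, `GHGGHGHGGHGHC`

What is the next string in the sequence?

Replace each of the 13 characters of GHGGHGHGGHGHC in place — GH G GH GH G GH G GH GH G GH G HC — and concatenate.

GHGGHGHGGHGGHGHGGHGHC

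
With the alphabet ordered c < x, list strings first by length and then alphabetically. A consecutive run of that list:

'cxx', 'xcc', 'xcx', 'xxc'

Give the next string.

xxx

Treat xxc as a base-2 numeral over the given alphabet and add one, carrying through any trailing x's.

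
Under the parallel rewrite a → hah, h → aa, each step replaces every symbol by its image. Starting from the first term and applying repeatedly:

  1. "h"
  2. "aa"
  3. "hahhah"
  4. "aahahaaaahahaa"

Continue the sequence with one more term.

Replace each of the 14 characters of aahahaaaahahaa in place — hah hah aa hah aa hah hah hah hah aa hah aa hah hah — and concatenate.

hahhahaahahaahahhahhahhahaahahaahahhah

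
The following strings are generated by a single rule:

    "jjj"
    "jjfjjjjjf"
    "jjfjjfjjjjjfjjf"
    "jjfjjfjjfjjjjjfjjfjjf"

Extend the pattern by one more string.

s(k+1) = jjf·s(k)·jjf, so each term gains jjf as a prefix and jjf as a suffix.
So the next term is jjf·jjfjjfjjfjjjjjfjjfjjf·jjf.

jjfjjfjjfjjfjjjjjfjjfjjfjjf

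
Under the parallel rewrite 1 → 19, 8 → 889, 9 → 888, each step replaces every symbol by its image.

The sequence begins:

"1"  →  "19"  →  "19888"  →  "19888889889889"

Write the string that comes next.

Applying the rule to each of the 14 symbols of 19888889889889 gives the pieces 19 888 889 889 889 889 889 888 889 889 888 889 889 888, which concatenate to the answer.

19888889889889889889888889889888889889888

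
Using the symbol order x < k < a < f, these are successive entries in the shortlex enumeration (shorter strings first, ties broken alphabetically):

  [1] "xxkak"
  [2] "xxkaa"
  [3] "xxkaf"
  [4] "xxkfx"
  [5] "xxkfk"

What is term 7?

xxkff

Continuing the enumeration 2 steps past xxkfk: xxkfk → xxkfa → (answer).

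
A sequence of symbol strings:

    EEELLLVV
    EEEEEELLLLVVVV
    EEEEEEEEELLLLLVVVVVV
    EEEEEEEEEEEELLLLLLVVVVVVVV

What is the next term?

EEEEEEEEEEEEEEELLLLLLLVVVVVVVVVV

Each string has the form E^{3n} L^{n+2} V^{2n} (n = 1, 2, …).
For the next term, n = 5, so the run lengths are 15, 7, 10.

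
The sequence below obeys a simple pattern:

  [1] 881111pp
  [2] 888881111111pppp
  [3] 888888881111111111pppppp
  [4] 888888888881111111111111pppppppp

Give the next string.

Reading off run lengths: 8 runs 2, 5, 8, 11; 1 runs 4, 7, 10, 13; p runs 2, 4, 6, 8 — each is linear in n (n = 1, 2, …).
Setting n = 5 gives 14, 16, 10 characters in each block.

888888888888881111111111111111pppppppppp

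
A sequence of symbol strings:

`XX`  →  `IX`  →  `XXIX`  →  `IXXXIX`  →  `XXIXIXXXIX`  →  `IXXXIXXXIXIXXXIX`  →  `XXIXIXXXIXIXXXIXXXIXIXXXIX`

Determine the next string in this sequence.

IXXXIXXXIXIXXXIXXXIXIXXXIXIXXXIXXXIXIXXXIX

This is a Fibonacci-style word recurrence s(k) = s(k−2)·s(k−1): e.g. XX·IX = XXIX.
Continuing: IXXXIXXXIXIXXXIX · XXIXIXXXIXIXXXIXXXIXIXXXIX gives term 8.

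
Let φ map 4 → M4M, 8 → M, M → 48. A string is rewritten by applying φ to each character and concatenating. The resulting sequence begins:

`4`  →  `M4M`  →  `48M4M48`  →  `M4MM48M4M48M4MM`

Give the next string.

48M4M4848M4MM48M4M48M4MM48M4M4848

φ(M4MM48M4M48M4MM) expands symbol-by-symbol to 48 M4M 48 48 M4M M 48 M4M 48 M4M M 48 M4M 48 48; joining the 15 pieces gives the next term.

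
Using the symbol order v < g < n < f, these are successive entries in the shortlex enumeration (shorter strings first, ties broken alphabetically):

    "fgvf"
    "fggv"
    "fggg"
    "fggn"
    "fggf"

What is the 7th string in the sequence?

Continuing the enumeration 2 steps past fggf: fggf → fgnv → (answer).

fgng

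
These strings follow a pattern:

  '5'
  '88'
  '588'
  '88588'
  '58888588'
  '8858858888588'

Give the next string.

Each term (from the third on) is the two preceding terms concatenated in order: term 3 = 5·88 = 588.
The next term joins 58888588 and 8858858888588.

588885888858858888588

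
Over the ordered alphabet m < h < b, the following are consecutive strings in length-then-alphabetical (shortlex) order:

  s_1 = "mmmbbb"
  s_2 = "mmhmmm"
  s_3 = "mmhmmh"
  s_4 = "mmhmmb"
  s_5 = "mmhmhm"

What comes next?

Treat mmhmhm as a base-3 numeral over the given alphabet and add one, carrying through any trailing b's.

mmhmhh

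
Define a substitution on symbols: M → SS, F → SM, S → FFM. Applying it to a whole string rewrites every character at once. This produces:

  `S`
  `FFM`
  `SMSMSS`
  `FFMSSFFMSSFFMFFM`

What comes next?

SMSMSSFFMFFMSMSMSSFFMFFMSMSMSSSMSMSS

φ(FFMSSFFMSSFFMFFM) expands symbol-by-symbol to SM SM SS FFM FFM SM SM SS FFM FFM SM SM SS SM SM SS; joining the 16 pieces gives the next term.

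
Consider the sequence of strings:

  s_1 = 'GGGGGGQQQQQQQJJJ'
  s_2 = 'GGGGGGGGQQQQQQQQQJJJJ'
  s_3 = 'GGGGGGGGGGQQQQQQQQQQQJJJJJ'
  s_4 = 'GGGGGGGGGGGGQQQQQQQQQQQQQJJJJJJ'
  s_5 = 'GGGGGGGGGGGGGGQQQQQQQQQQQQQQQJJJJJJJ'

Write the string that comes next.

GGGGGGGGGGGGGGGGQQQQQQQQQQQQQQQQQJJJJJJJJ

The n-th term is 2n G's then 2n+1 Q's then n J's, where the shown terms are n = 3, 4, 5, 6, 7.
For the next term, n = 8, so the run lengths are 16, 17, 8.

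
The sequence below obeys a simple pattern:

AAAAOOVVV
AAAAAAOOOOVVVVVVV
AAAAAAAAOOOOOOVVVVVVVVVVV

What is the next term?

The n-th term is 2n+2 A's then 2n O's then 4n-1 V's (n = 1, 2, …).
At n = 4 the blocks have lengths 10, 8, 15.

AAAAAAAAAAOOOOOOOOVVVVVVVVVVVVVVV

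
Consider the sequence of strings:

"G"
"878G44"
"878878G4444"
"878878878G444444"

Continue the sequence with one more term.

878878878878G44444444

s(k+1) = 878·s(k)·44, so each term gains 878 as a prefix and 44 as a suffix.
So the next term is 878·878878878G444444·44.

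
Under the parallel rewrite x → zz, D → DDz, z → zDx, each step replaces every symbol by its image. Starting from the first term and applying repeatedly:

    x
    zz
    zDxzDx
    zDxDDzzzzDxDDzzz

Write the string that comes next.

zDxDDzzzDDzDDzzDxzDxzDxzDxDDzzzDDzDDzzDxzDxzDx

Applying the rule to each of the 16 symbols of zDxDDzzzzDxDDzzz gives the pieces zDx DDz zz DDz DDz zDx zDx zDx zDx DDz zz DDz DDz zDx zDx zDx, which concatenate to the answer.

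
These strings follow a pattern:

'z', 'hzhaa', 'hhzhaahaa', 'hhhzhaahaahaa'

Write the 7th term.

Every step adds h to the front and haa to the end of the previous string.
From hhhzhaahaahaa, 3 further steps: hhhzhaahaahaa → hhhhzhaahaahaahaa → hhhhhzhaahaahaahaahaa → (answer).

hhhhhhzhaahaahaahaahaahaa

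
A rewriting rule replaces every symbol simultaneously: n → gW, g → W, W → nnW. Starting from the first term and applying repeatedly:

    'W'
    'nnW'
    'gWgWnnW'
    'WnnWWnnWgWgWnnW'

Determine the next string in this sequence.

nnWgWgWnnWnnWgWgWnnWWnnWWnnWgWgWnnW

Replace each of the 15 characters of WnnWWnnWgWgWnnW in place — nnW gW gW nnW nnW gW gW nnW W nnW W nnW gW gW nnW — and concatenate.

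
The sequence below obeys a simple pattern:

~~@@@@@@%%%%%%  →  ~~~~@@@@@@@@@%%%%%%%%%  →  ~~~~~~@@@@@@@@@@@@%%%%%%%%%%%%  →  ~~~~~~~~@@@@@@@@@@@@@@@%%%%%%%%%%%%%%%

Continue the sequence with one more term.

~~~~~~~~~~@@@@@@@@@@@@@@@@@@%%%%%%%%%%%%%%%%%%

The n-th term is 2n ~'s then 3n+3 @'s then 3n+3 %'s (n = 1, 2, …).
Setting n = 5 gives 10, 18, 18 characters in each block.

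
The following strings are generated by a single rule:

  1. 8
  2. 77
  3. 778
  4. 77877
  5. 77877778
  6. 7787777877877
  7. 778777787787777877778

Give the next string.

From term 3 onward, concatenate the last term with the second-to-last: 77·8 = 778, 778·77 = 77877, …
The next term joins 778777787787777877778 and 7787777877877.

7787777877877778777787787777877877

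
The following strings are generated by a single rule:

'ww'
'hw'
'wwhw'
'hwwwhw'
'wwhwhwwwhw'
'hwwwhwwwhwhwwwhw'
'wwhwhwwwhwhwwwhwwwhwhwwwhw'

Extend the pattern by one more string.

hwwwhwwwhwhwwwhwwwhwhwwwhwhwwwhwwwhwhwwwhw

Each term (from the third on) is the two preceding terms concatenated in order: term 3 = ww·hw = wwhw.
So term 8 is hwwwhwwwhwhwwwhw·wwhwhwwwhwhwwwhwwwhwhwwwhw.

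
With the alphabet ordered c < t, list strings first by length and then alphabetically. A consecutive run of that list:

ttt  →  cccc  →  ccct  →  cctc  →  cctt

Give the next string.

The successor of cctt increments the rightmost position that isn't already t and resets every position after it to c.

ctcc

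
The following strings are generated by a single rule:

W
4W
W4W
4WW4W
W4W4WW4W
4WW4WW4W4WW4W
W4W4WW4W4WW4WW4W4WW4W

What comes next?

Each term (from the third on) is the two preceding terms concatenated in order: term 3 = W·4W = W4W.
The next term joins 4WW4WW4W4WW4W and W4W4WW4W4WW4WW4W4WW4W.

4WW4WW4W4WW4WW4W4WW4W4WW4WW4W4WW4W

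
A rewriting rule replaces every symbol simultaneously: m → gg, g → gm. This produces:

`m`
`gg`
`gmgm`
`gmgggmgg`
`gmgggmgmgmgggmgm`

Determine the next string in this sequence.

Rewriting the 16 symbols of gmgggmgmgmgggmgm one by one yields gm gg gm gm gm gg gm gg gm gg gm gm gm gg gm gg; concatenated:

gmgggmgmgmgggmgggmgggmgmgmgggmgg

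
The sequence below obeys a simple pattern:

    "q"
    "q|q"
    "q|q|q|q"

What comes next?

Each string is two copies of the previous one joined by '|'.
So the next term is two copies of q|q|q|q with '|' between the halves.

q|q|q|q|q|q|q|q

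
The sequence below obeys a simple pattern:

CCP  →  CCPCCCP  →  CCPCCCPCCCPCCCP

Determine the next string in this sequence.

Every step duplicates the string with 'C' between the halves.
Doubling CCPCCCPCCCPCCCP with 'C' between the halves:

CCPCCCPCCCPCCCPCCCPCCCPCCCPCCCP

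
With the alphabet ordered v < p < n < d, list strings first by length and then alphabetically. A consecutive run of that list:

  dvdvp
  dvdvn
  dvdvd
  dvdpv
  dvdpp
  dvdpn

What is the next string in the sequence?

Find the rightmost character of dvdpn below d, bump it to the next letter, and reset everything to its right to v.

dvdpd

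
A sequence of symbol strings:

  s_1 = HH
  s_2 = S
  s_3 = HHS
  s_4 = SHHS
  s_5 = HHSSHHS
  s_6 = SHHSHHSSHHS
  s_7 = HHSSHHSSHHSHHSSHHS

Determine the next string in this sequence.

Each term (from the third on) is the two preceding terms concatenated in order: term 3 = HH·S = HHS.
Continuing: SHHSHHSSHHS · HHSSHHSSHHSHHSSHHS gives term 8.

SHHSHHSSHHSHHSSHHSSHHSHHSSHHS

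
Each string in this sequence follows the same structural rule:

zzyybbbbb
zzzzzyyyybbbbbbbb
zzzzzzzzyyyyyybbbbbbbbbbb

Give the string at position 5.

Reading off run lengths: z runs 2, 5, 8; y runs 2, 4, 6; b runs 5, 8, 11 — each is linear in n (n = 1, 2, …).
At n = 5 the blocks have lengths 14, 10, 17.

zzzzzzzzzzzzzzyyyyyyyyyybbbbbbbbbbbbbbbbb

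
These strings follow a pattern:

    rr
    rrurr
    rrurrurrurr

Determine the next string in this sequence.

Each string is two copies of the previous one joined by 'u'.
Doubling rrurrurrurr with 'u' between the halves:

rrurrurrurrurrurrurrurr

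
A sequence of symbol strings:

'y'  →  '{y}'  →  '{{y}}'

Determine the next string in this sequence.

{{{y}}}

s(k+1) = {·s(k)·}, so each term gains { as a prefix and } as a suffix.
So the next term is {·{{y}}·}.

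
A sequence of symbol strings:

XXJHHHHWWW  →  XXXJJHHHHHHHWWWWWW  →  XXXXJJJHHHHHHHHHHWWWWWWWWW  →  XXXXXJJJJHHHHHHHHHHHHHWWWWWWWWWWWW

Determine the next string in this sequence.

Term n consists of n+1 X's, followed by n J's, followed by 3n+1 H's, followed by 3n W's (n = 1, 2, …).
For the next term, n = 5, so the run lengths are 6, 5, 16, 15.

XXXXXXJJJJJHHHHHHHHHHHHHHHHWWWWWWWWWWWWWWW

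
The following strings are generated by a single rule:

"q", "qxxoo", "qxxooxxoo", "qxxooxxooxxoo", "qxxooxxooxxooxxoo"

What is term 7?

qxxooxxooxxooxxooxxooxxoo

Every step adds xxoo to the end: s(k+1) = s(k)·xxoo.
From qxxooxxooxxooxxoo, 2 further steps: qxxooxxooxxooxxoo → qxxooxxooxxooxxooxxoo → (answer).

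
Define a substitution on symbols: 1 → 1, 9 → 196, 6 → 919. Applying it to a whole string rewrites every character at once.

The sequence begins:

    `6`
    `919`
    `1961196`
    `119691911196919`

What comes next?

Rewriting the 15 symbols of 119691911196919 one by one yields 1 1 196 919 196 1 196 1 1 1 196 919 196 1 196; concatenated:

1119691919611961111969191961196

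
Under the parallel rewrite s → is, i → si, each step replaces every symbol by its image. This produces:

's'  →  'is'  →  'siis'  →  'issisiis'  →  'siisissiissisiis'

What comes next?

issisiissiisissisiisissiissisiis

Replace each of the 16 characters of siisissiissisiis in place — is si si is si is is si si is is si is si si is — and concatenate.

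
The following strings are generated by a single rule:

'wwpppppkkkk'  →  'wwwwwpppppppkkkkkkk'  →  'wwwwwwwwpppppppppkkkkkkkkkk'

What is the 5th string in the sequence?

The n-th term is 3n-1 w's then 2n+3 p's then 3n+1 k's (n = 1, 2, …).
For term 5, n = 5, so the run lengths are 14, 13, 16.

wwwwwwwwwwwwwwpppppppppppppkkkkkkkkkkkkkkkk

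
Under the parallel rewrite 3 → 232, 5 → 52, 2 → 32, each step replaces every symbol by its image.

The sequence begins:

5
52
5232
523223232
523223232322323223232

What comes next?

Replace each of the 21 characters of 523223232322323223232 in place — 52 32 232 32 32 232 32 232 32 232 32 32 232 32 232 32 32 232 32 232 32 — and concatenate.

52322323232232322323223232322323223232322323223232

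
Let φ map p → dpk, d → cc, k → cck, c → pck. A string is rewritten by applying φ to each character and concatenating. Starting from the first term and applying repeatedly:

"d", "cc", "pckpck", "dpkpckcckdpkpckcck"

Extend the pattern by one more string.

Rewriting the 18 symbols of dpkpckcckdpkpckcck one by one yields cc dpk cck dpk pck cck pck pck cck cc dpk cck dpk pck cck pck pck cck; concatenated:

ccdpkcckdpkpckcckpckpckcckccdpkcckdpkpckcckpckpckcck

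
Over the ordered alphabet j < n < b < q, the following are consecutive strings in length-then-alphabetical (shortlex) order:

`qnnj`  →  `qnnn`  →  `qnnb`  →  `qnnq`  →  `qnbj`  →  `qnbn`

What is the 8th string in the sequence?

Advancing 2 positions from qnbn through qnbn → qnbb reaches term 8.

qnbq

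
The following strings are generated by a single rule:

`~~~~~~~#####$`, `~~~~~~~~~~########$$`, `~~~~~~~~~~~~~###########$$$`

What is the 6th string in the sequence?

Each string has the form ~^{3n+1} #^{3n-1} $^{n-1}, where the shown terms are n = 2, 3, 4.
Setting n = 7 gives 22, 20, 6 characters in each block.

~~~~~~~~~~~~~~~~~~~~~~####################$$$$$$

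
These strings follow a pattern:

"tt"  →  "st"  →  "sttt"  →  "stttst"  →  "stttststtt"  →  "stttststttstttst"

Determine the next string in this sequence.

stttststttstttststttststtt

From term 3 onward, concatenate the last term with the second-to-last: st·tt = sttt, sttt·st = stttst, …
So term 7 is stttststttstttst·stttststtt.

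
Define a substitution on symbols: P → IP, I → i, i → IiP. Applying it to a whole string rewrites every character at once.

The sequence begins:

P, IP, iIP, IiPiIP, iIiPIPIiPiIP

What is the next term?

IiPiIiPIPiIPiIiPIPIiPiIP

Apply φ to iIiPIPIiPiIP symbol by symbol: i→IiP, I→i, i→IiP, P→IP, I→i, P→IP, I→i, i→IiP, P→IP, i→IiP, I→i, P→IP; joined: IiP i IiP IP i IP i IiP IP IiP i IP.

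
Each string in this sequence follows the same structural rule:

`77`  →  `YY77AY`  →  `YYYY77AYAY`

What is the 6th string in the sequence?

s(k+1) = YY·s(k)·AY, so each term gains YY as a prefix and AY as a suffix.
From YYYY77AYAY, 3 further steps: YYYY77AYAY → YYYYYY77AYAYAY → YYYYYYYY77AYAYAYAY → (answer).

YYYYYYYYYY77AYAYAYAYAY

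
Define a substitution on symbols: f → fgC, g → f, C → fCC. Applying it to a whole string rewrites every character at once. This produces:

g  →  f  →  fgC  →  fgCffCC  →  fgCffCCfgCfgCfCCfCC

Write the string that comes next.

fgCffCCfgCfgCfCCfCCfgCffCCfgCffCCfgCfCCfCCfgCfCCfCC

Replace each of the 19 characters of fgCffCCfgCfgCfCCfCC in place — fgC f fCC fgC fgC fCC fCC fgC f fCC fgC f fCC fgC fCC fCC fgC fCC fCC — and concatenate.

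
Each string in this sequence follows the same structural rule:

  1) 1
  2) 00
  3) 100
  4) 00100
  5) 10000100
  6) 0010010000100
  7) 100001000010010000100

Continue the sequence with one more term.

0010010000100100001000010010000100

Each term (from the third on) is the two preceding terms concatenated in order: term 3 = 1·00 = 100.
The next term joins 0010010000100 and 100001000010010000100.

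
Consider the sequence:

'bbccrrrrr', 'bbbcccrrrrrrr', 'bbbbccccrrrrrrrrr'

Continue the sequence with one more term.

Term n consists of n b's, followed by n c's, followed by 2n+1 r's, where the shown terms are n = 2, 3, 4.
Setting n = 5 gives 5, 5, 11 characters in each block.

bbbbbcccccrrrrrrrrrrr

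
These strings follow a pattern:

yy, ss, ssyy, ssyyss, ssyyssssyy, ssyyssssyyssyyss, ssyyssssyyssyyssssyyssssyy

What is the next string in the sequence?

ssyyssssyyssyyssssyyssssyyssyyssssyyssyyss

From term 3 onward, concatenate the last term with the second-to-last: ss·yy = ssyy, ssyy·ss = ssyyss, …
Continuing: ssyyssssyyssyyssssyyssssyy · ssyyssssyyssyyss gives term 8.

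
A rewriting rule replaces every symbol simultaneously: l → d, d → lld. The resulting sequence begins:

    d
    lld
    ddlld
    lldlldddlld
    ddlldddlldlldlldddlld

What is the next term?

Rewriting the 21 symbols of ddlldddlldlldlldddlld one by one yields lld lld d d lld lld lld d d lld d d lld d d lld lld lld d d lld; concatenated:

lldlldddlldlldlldddlldddlldddlldlldlldddlld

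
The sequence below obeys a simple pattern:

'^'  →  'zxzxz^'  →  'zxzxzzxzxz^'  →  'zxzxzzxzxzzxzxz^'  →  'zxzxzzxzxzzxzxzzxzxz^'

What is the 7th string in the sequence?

Each term is the previous one with zxzxz prepended.
From zxzxzzxzxzzxzxzzxzxz^, 2 further steps: zxzxzzxzxzzxzxzzxzxz^ → zxzxzzxzxzzxzxzzxzxzzxzxz^ → (answer).

zxzxzzxzxzzxzxzzxzxzzxzxzzxzxz^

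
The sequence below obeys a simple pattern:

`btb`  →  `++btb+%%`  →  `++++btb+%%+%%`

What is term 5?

Every step adds ++ to the front and +%% to the end of the previous string.
From ++++btb+%%+%%, 2 further steps: ++++btb+%%+%% → ++++++btb+%%+%%+%% → (answer).

++++++++btb+%%+%%+%%+%%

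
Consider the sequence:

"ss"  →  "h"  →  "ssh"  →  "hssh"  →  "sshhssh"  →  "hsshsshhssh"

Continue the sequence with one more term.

sshhsshhsshsshhssh

From term 3 onward, concatenate the second-to-last term with the last: ss·h = ssh, h·ssh = hssh, …
Continuing: sshhssh · hsshsshhssh gives term 7.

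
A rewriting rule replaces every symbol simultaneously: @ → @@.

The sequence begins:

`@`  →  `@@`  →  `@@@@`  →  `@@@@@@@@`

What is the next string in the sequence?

Expanding @@@@@@@@: @→@@, @→@@, @→@@, @→@@, @→@@, @→@@, @→@@, @→@@. Concatenated: @@ @@ @@ @@ @@ @@ @@ @@.

@@@@@@@@@@@@@@@@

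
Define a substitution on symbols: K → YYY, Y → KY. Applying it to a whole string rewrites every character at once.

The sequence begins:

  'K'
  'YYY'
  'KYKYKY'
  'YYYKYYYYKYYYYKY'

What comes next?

Replace each of the 15 characters of YYYKYYYYKYYYYKY in place — KY KY KY YYY KY KY KY KY YYY KY KY KY KY YYY KY — and concatenate.

KYKYKYYYYKYKYKYKYYYYKYKYKYKYYYYKY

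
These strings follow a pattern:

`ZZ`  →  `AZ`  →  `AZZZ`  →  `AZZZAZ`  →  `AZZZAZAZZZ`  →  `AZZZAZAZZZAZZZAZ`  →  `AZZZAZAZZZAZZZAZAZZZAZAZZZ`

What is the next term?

AZZZAZAZZZAZZZAZAZZZAZAZZZAZZZAZAZZZAZZZAZ

This is a Fibonacci-style word recurrence s(k) = s(k−1)·s(k−2): e.g. AZ·ZZ = AZZZ.
Continuing: AZZZAZAZZZAZZZAZAZZZAZAZZZ · AZZZAZAZZZAZZZAZ gives term 8.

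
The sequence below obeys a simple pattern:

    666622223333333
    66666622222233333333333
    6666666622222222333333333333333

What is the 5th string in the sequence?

66666666666622222222222233333333333333333333333

The n-th term is 2n+2 6's then 2n+2 2's then 4n+3 3's (n = 1, 2, …).
For term 5, n = 5, so the run lengths are 12, 12, 23.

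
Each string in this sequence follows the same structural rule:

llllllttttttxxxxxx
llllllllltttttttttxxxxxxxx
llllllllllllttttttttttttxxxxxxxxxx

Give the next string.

llllllllllllllltttttttttttttttxxxxxxxxxxxx

Each string has the form l^{3n} t^{3n} x^{2n+2}, where the shown terms are n = 2, 3, 4.
For the next term, n = 5, so the run lengths are 15, 15, 12.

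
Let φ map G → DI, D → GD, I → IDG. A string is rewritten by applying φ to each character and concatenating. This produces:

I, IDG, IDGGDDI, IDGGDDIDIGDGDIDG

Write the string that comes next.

Applying the rule to each of the 16 symbols of IDGGDDIDIGDGDIDG gives the pieces IDG GD DI DI GD GD IDG GD IDG DI GD DI GD IDG GD DI, which concatenate to the answer.

IDGGDDIDIGDGDIDGGDIDGDIGDDIGDIDGGDDI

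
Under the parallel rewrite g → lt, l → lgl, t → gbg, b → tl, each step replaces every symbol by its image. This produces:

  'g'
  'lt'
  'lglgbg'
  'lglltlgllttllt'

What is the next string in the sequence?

lglltlgllglgbglglltlgllglgbggbglgllglgbg

Replace each of the 14 characters of lglltlgllttllt in place — lgl lt lgl lgl gbg lgl lt lgl lgl gbg gbg lgl lgl gbg — and concatenate.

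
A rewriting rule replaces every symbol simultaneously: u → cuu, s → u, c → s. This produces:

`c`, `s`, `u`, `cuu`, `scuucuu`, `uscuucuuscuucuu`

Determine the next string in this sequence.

cuuuscuucuuscuucuuuscuucuuscuucuu

Replace each of the 15 characters of uscuucuuscuucuu in place — cuu u s cuu cuu s cuu cuu u s cuu cuu s cuu cuu — and concatenate.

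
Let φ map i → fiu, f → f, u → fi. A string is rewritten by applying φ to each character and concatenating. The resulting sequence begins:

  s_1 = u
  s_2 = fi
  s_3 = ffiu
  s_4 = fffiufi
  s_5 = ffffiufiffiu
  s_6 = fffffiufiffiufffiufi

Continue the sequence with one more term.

ffffffiufiffiufffiufiffffiufiffiu

φ(fffffiufiffiufffiufi) expands symbol-by-symbol to f f f f f fiu fi f fiu f f fiu fi f f f fiu fi f fiu; joining the 20 pieces gives the next term.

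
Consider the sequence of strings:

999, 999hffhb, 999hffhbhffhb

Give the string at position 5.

999hffhbhffhbhffhbhffhb

Each term is the previous one with hffhb appended.
From 999hffhbhffhb, 2 further steps: 999hffhbhffhb → 999hffhbhffhbhffhb → (answer).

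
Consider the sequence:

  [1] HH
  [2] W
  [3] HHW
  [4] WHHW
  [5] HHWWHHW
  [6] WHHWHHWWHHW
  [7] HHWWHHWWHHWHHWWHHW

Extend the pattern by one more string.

WHHWHHWWHHWHHWWHHWWHHWHHWWHHW

Each term (from the third on) is the two preceding terms concatenated in order: term 3 = HH·W = HHW.
Continuing: WHHWHHWWHHW · HHWWHHWWHHWHHWWHHW gives term 8.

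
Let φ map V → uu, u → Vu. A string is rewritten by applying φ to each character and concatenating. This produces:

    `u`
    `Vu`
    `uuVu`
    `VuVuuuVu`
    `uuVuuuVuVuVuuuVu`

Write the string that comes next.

VuVuuuVuVuVuuuVuuuVuuuVuVuVuuuVu

Replace each of the 16 characters of uuVuuuVuVuVuuuVu in place — Vu Vu uu Vu Vu Vu uu Vu uu Vu uu Vu Vu Vu uu Vu — and concatenate.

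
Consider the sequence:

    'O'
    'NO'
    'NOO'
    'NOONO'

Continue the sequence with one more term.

This is a Fibonacci-style word recurrence s(k) = s(k−1)·s(k−2): e.g. NO·O = NOO.
Continuing: NOONO · NOO gives term 5.

NOONONOO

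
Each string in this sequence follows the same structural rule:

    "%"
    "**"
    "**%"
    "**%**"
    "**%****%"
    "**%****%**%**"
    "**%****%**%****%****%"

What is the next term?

From term 3 onward, concatenate the last term with the second-to-last: **·% = **%, **%·** = **%**, …
So term 8 is **%****%**%****%****%·**%****%**%**.

**%****%**%****%****%**%****%**%**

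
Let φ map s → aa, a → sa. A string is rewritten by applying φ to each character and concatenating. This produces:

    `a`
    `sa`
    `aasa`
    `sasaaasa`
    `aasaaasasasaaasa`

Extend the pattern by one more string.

sasaaasasasaaasaaasaaasasasaaasa

Applying the rule to each of the 16 symbols of aasaaasasasaaasa gives the pieces sa sa aa sa sa sa aa sa aa sa aa sa sa sa aa sa, which concatenate to the answer.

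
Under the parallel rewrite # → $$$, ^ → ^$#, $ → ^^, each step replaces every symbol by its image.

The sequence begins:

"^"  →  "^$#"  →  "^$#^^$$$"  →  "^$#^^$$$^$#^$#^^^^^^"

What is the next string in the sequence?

^$#^^$$$^$#^$#^^^^^^^$#^^$$$^$#^^$$$^$#^$#^$#^$#^$#^$#

Applying the rule to each of the 20 symbols of ^$#^^$$$^$#^$#^^^^^^ gives the pieces ^$# ^^ $$$ ^$# ^$# ^^ ^^ ^^ ^$# ^^ $$$ ^$# ^^ $$$ ^$# ^$# ^$# ^$# ^$# ^$#, which concatenate to the answer.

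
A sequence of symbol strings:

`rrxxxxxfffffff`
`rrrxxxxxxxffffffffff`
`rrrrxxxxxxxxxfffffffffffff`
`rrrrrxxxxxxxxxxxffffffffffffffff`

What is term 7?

rrrrrrrrxxxxxxxxxxxxxxxxxfffffffffffffffffffffffff

Each string has the form r^{n-1} x^{2n-1} f^{3n-2}, where the shown terms are n = 3, 4, 5, 6.
For term 7, n = 9, so the run lengths are 8, 17, 25.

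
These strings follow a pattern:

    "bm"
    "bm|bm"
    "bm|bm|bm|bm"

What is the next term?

s(k+1) = s(k)·|·s(k) — each term doubles the last with '|' between the halves.
Doubling bm|bm|bm|bm with '|' between the halves:

bm|bm|bm|bm|bm|bm|bm|bm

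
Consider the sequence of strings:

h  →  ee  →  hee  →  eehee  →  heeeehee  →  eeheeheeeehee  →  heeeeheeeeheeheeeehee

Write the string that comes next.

eeheeheeeeheeheeeeheeeeheeheeeehee

This is a Fibonacci-style word recurrence s(k) = s(k−2)·s(k−1): e.g. h·ee = hee.
The next term joins eeheeheeeehee and heeeeheeeeheeheeeehee.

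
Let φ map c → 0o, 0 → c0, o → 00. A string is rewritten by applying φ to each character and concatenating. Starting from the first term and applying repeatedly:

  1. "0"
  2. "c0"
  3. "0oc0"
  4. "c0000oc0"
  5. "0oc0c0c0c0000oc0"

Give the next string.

Replace each of the 16 characters of 0oc0c0c0c0000oc0 in place — c0 00 0o c0 0o c0 0o c0 0o c0 c0 c0 c0 00 0o c0 — and concatenate.

c0000oc00oc00oc00oc0c0c0c0000oc0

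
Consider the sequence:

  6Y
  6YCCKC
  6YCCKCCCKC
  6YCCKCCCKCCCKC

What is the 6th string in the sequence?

The strings grow by a fixed suffix CCKC each time.
From 6YCCKCCCKCCCKC, 2 further steps: 6YCCKCCCKCCCKC → 6YCCKCCCKCCCKCCCKC → (answer).

6YCCKCCCKCCCKCCCKCCCKC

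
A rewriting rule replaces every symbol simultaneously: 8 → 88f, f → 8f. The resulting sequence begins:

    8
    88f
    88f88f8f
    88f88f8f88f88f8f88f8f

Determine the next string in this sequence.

88f88f8f88f88f8f88f8f88f88f8f88f88f8f88f8f88f88f8f88f8f

Replace each of the 21 characters of 88f88f8f88f88f8f88f8f in place — 88f 88f 8f 88f 88f 8f 88f 8f 88f 88f 8f 88f 88f 8f 88f 8f 88f 88f 8f 88f 8f — and concatenate.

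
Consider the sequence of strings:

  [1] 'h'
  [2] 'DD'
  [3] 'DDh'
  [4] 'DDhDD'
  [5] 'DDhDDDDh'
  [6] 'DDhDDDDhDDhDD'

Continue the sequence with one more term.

DDhDDDDhDDhDDDDhDDDDh

Each term (from the third on) is the previous term followed by the one before it: term 3 = DD·h = DDh.
Continuing: DDhDDDDhDDhDD · DDhDDDDh gives term 7.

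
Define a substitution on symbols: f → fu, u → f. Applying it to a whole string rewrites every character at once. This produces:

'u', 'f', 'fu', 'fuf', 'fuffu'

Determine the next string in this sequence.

Apply φ to fuffu symbol by symbol: f→fu, u→f, f→fu, f→fu, u→f; joined: fu f fu fu f.

fuffufuf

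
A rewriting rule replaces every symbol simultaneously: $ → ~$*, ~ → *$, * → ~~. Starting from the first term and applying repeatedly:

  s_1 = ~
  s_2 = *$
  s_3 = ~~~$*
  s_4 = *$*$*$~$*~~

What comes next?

~~~$*~~~$*~~~$**$~$*~~*$*$

Apply φ to *$*$*$~$*~~ symbol by symbol: *→~~, $→~$*, *→~~, $→~$*, *→~~, $→~$*, ~→*$, $→~$*, *→~~, ~→*$, ~→*$; joined: ~~ ~$* ~~ ~$* ~~ ~$* *$ ~$* ~~ *$ *$.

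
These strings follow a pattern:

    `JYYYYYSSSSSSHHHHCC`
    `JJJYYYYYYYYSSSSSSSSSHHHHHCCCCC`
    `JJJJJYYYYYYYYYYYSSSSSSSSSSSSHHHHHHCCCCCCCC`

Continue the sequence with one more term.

JJJJJJJYYYYYYYYYYYYYYSSSSSSSSSSSSSSSHHHHHHHCCCCCCCCCCC

Reading off run lengths: J runs 1, 3, 5; Y runs 5, 8, 11; S runs 6, 9, 12; H runs 4, 5, 6; C runs 2, 5, 8 — each is linear in n (n = 1, 2, …).
Setting n = 4 gives 7, 14, 15, 7, 11 characters in each block.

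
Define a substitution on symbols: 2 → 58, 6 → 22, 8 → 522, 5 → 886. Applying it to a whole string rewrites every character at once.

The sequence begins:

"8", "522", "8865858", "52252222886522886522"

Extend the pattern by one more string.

886585888658585858522522228865858522522228865858

φ(52252222886522886522) expands symbol-by-symbol to 886 58 58 886 58 58 58 58 522 522 22 886 58 58 522 522 22 886 58 58; joining the 20 pieces gives the next term.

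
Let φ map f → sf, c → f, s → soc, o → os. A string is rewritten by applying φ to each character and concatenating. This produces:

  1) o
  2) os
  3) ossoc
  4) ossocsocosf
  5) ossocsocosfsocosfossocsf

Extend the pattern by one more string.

Rewriting the 24 symbols of ossocsocosfsocosfossocsf one by one yields os soc soc os f soc os f os soc sf soc os f os soc sf os soc soc os f soc sf; concatenated:

ossocsocosfsocosfossocsfsocosfossocsfossocsocosfsocsf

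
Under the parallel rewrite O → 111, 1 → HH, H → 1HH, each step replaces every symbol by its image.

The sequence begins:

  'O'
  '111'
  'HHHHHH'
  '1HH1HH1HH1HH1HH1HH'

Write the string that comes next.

φ(1HH1HH1HH1HH1HH1HH) expands symbol-by-symbol to HH 1HH 1HH HH 1HH 1HH HH 1HH 1HH HH 1HH 1HH HH 1HH 1HH HH 1HH 1HH; joining the 18 pieces gives the next term.

HH1HH1HHHH1HH1HHHH1HH1HHHH1HH1HHHH1HH1HHHH1HH1HH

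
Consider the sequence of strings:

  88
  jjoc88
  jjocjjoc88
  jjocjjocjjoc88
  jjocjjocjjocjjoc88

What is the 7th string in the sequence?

jjocjjocjjocjjocjjocjjoc88

Every step adds jjoc at the front: s(k+1) = jjoc·s(k).
From jjocjjocjjocjjoc88, 2 further steps: jjocjjocjjocjjoc88 → jjocjjocjjocjjocjjoc88 → (answer).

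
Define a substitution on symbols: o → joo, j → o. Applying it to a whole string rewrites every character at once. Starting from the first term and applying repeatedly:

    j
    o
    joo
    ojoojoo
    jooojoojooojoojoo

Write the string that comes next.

Replace each of the 17 characters of jooojoojooojoojoo in place — o joo joo joo o joo joo o joo joo joo o joo joo o joo joo — and concatenate.

ojoojoojooojoojooojoojoojooojoojooojoojoo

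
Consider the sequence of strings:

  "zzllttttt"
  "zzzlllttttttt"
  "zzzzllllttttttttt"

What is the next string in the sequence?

Reading off run lengths: z runs 2, 3, 4; l runs 2, 3, 4; t runs 5, 7, 9 — each is linear in n, where the shown terms are n = 2, 3, 4.
For the next term, n = 5, so the run lengths are 5, 5, 11.

zzzzzlllllttttttttttt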